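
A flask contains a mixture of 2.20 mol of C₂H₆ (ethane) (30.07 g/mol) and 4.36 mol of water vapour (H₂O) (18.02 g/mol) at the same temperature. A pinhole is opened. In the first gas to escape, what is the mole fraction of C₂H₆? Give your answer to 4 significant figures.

Each component's effusion rate ∝ (its partial pressure)·(1/√M) ∝ n_i/√M_i.
x_C₂H₆(eff) = (n_C₂H₆/√M_C₂H₆) / (n_C₂H₆/√M_C₂H₆ + n_H₂O/√M_H₂O)
= (2.20/√30.07) / (2.20/√30.07 + 4.36/√18.02) = 0.4012/(0.4012 + 1.027) = 0.2809.

0.2809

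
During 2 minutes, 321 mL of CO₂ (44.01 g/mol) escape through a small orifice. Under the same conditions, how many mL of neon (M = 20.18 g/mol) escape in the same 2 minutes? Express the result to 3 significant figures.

By Graham's law, rate_Ne/rate_CO₂ = √(M_CO₂/M_Ne) = √(44.01/20.18) = √2.181 = 1.477.
So the volume for Ne is 321 × 1.477 = 474 mL.

474 mL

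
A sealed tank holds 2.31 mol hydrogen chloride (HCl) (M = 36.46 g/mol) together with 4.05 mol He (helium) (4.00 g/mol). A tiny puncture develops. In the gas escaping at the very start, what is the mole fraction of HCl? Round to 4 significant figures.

0.1589

Each component's effusion rate ∝ (its partial pressure)·(1/√M) ∝ n_i/√M_i.
So x_HCl in the escaping gas = (n_HCl/√M_HCl) / Σ(n_i/√M_i)
= (2.31/√36.46) / (2.31/√36.46 + 4.05/√4.00) = 0.3826/(0.3826 + 2.025) = 0.1589.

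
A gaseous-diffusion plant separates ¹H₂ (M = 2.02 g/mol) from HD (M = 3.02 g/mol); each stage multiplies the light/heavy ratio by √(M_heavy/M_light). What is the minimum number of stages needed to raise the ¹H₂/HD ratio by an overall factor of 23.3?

With α = √(3.02/2.02) per stage, ln α = ½ ln(1.49505) = 0.2011.
Need α^N ≥ 23.3 ⇒ N ≥ ln(23.3) / ln α = 3.148 / 0.2011 = 15.66.
So at least 16 stages are needed.

16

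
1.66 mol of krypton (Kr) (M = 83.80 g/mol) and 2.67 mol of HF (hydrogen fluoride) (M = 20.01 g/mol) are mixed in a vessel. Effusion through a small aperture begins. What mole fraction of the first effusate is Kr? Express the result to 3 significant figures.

Each component's effusion rate ∝ (its partial pressure)·(1/√M) ∝ n_i/√M_i.
So x_Kr in the escaping gas = (n_Kr/√M_Kr) / Σ(n_i/√M_i)
= (1.66/√83.80) / (1.66/√83.80 + 2.67/√20.01) = 0.1813/(0.1813 + 0.5969) = 0.233.

0.233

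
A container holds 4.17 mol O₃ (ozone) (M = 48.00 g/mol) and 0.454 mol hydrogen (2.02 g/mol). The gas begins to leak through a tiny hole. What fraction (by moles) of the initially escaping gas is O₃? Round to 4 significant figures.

0.6533

Effusion rate of each component ∝ n_i/√M_i (partial pressure × 1/√M).
Mole fraction of O₃ in the effusate = (n_O₃/√M_O₃) / (n_O₃/√M_O₃ + n_H₂/√M_H₂)
= (4.17/√48.00) / (4.17/√48.00 + 0.454/√2.02) = 0.6019/(0.6019 + 0.3194) = 0.6533.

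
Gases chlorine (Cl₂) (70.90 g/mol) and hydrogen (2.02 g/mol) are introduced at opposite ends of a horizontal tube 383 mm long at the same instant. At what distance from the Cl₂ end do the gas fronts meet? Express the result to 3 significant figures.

55.3 mm

Distances travelled in equal time are proportional to diffusion rates, so d_Cl₂/d_H₂ = √(M_H₂/M_Cl₂) = √(2.02/70.90) = 0.1688.
With d_Cl₂ + d_H₂ = 383 mm, d_H₂ = 383/(1 + 0.1688) = 327.7 mm.
d_Cl₂ = 383 − 327.7 = 55.3 mm.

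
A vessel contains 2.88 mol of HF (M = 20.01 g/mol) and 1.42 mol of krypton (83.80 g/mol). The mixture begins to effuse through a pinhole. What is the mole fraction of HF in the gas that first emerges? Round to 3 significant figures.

Each component's effusion rate ∝ (its partial pressure)·(1/√M) ∝ n_i/√M_i.
So x_HF in the escaping gas = (n_HF/√M_HF) / Σ(n_i/√M_i)
= (2.88/√20.01) / (2.88/√20.01 + 1.42/√83.80) = 0.6438/(0.6438 + 0.1551) = 0.806.

0.806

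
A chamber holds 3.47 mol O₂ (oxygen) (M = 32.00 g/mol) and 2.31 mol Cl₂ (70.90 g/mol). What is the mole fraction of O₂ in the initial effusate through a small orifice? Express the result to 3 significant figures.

0.691

Each component's effusion rate ∝ (its partial pressure)·(1/√M) ∝ n_i/√M_i.
x_O₂(eff) = (n_O₂/√M_O₂) / (n_O₂/√M_O₂ + n_Cl₂/√M_Cl₂)
= (3.47/√32.00) / (3.47/√32.00 + 2.31/√70.90) = 0.6134/(0.6134 + 0.2743) = 0.691.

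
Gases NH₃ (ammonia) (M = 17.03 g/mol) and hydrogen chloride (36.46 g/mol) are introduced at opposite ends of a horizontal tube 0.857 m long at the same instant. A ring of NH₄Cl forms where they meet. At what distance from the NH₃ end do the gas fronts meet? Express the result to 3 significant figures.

Distances travelled in equal time are proportional to diffusion rates, so d_NH₃/d_HCl = √(M_HCl/M_NH₃) = √(36.46/17.03) = 1.463.
With d_NH₃ + d_HCl = 0.857 m, d_HCl = 0.857/(1 + 1.463) = 0.3479 m.
d_NH₃ = 0.857 − 0.3479 = 0.509 m.

0.509 m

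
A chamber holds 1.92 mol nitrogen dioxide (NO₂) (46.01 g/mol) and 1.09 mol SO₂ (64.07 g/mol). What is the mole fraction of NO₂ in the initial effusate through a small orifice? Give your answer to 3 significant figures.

0.675

Effusion rate of each component ∝ n_i/√M_i (partial pressure × 1/√M).
Mole fraction of NO₂ in the effusate = (n_NO₂/√M_NO₂) / (n_NO₂/√M_NO₂ + n_SO₂/√M_SO₂)
= (1.92/√46.01) / (1.92/√46.01 + 1.09/√64.07) = 0.2831/(0.2831 + 0.1362) = 0.675.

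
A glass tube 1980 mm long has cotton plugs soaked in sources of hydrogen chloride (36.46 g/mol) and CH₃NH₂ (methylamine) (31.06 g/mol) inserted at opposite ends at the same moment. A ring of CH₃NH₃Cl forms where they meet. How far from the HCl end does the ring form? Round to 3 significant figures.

The fronts meet when d_HCl + d_CH₃NH₂ = L with d_HCl/d_CH₃NH₂ = √(M_CH₃NH₂/M_HCl) (Graham's law). Here √(M_CH₃NH₂/M_HCl) = √(31.06/36.46) = 0.9230.
With d_HCl + d_CH₃NH₂ = 1980 mm, d_CH₃NH₂ = 1980/(1 + 0.9230) = 1030 mm.
d_HCl = 1980 − 1030 = 950 mm.

950 mm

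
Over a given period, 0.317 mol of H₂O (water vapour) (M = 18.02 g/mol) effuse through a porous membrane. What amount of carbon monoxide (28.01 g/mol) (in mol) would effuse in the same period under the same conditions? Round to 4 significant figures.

0.2543 mol

By Graham's law, rate_CO/rate_H₂O = √(M_H₂O/M_CO) = √(18.02/28.01) = √0.6433 = 0.8021.
So the amount for CO is 0.317 × 0.8021 = 0.2543 mol.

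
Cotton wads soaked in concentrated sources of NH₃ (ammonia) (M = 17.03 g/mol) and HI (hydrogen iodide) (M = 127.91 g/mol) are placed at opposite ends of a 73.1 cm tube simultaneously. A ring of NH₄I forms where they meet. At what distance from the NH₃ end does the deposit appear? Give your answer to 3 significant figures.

In equal time, each gas travels a distance ∝ its rate ∝ 1/√M, so d_NH₃/d_HI = √(M_HI/M_NH₃) = √(127.91/17.03) = 2.741.
With d_NH₃ + d_HI = 73.1 cm, d_HI = 73.1/(1 + 2.741) = 19.54 cm.
d_NH₃ = 73.1 − 19.54 = 53.6 cm.

53.6 cm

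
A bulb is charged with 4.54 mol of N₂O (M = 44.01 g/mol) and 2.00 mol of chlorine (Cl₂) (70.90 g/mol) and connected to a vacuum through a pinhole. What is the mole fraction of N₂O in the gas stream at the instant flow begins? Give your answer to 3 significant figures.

0.742

Each component's effusion rate ∝ (its partial pressure)·(1/√M) ∝ n_i/√M_i.
Mole fraction of N₂O in the effusate = (n_N₂O/√M_N₂O) / (n_N₂O/√M_N₂O + n_Cl₂/√M_Cl₂)
= (4.54/√44.01) / (4.54/√44.01 + 2.00/√70.90) = 0.6844/(0.6844 + 0.2375) = 0.742.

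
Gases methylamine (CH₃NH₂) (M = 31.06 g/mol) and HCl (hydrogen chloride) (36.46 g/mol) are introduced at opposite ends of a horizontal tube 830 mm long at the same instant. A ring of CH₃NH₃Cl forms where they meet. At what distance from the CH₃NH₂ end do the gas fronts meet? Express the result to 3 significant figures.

Graham's law gives d_CH₃NH₂/d_HCl = rate_CH₃NH₂/rate_HCl = √(M_HCl/M_CH₃NH₂) = √(36.46/31.06) = 1.083.
With d_CH₃NH₂ + d_HCl = 830 mm, d_HCl = 830/(1 + 1.083) = 398.4 mm.
d_CH₃NH₂ = 830 − 398.4 = 432 mm.

432 mm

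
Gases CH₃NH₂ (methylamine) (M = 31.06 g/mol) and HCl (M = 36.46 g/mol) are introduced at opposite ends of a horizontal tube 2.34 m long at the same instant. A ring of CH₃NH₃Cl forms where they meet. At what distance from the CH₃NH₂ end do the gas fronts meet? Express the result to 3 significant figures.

Graham's law gives d_CH₃NH₂/d_HCl = rate_CH₃NH₂/rate_HCl = √(M_HCl/M_CH₃NH₂) = √(36.46/31.06) = 1.083.
With d_CH₃NH₂ + d_HCl = 2.34 m, d_HCl = 2.34/(1 + 1.083) = 1.123 m.
d_CH₃NH₂ = 2.34 − 1.123 = 1.22 m.

1.22 m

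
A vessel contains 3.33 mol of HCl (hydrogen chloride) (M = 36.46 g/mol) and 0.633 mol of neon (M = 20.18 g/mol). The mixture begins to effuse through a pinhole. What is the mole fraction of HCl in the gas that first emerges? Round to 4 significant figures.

Each component's effusion rate ∝ (its partial pressure)·(1/√M) ∝ n_i/√M_i.
So x_HCl in the escaping gas = (n_HCl/√M_HCl) / Σ(n_i/√M_i)
= (3.33/√36.46) / (3.33/√36.46 + 0.633/√20.18) = 0.5515/(0.5515 + 0.1409) = 0.7965.

0.7965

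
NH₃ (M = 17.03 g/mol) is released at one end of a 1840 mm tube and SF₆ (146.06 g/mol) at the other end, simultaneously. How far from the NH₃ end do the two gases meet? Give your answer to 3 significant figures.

1370 mm

In equal time, each gas travels a distance ∝ its rate ∝ 1/√M, so d_NH₃/d_SF₆ = √(M_SF₆/M_NH₃) = √(146.06/17.03) = 2.929.
With d_NH₃ + d_SF₆ = 1840 mm, d_SF₆ = 1840/(1 + 2.929) = 468.4 mm.
d_NH₃ = 1840 − 468.4 = 1370 mm.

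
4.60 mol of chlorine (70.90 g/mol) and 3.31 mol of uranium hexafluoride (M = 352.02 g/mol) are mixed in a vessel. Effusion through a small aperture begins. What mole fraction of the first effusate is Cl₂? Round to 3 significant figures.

Each component's effusion rate ∝ (its partial pressure)·(1/√M) ∝ n_i/√M_i.
Mole fraction of Cl₂ in the effusate = (n_Cl₂/√M_Cl₂) / (n_Cl₂/√M_Cl₂ + n_UF₆/√M_UF₆)
= (4.60/√70.90) / (4.60/√70.90 + 3.31/√352.02) = 0.5463/(0.5463 + 0.1764) = 0.756.

0.756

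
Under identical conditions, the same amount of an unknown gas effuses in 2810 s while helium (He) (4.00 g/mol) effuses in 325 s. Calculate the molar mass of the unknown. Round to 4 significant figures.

299.0 g/mol

Since effusion rate ∝ 1/√M, t_X/t_He = √(M_X/M_He).
2810/325 = 8.646 = √(M_X/4.00)
M_X = 4.00 × 8.646² = 4.00 × 74.76 = 299.0 g/mol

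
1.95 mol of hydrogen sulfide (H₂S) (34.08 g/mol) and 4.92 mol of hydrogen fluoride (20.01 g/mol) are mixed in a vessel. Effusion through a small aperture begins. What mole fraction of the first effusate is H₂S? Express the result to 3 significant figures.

0.233

Each component's effusion rate ∝ (its partial pressure)·(1/√M) ∝ n_i/√M_i.
So x_H₂S in the escaping gas = (n_H₂S/√M_H₂S) / Σ(n_i/√M_i)
= (1.95/√34.08) / (1.95/√34.08 + 4.92/√20.01) = 0.3340/(0.3340 + 1.100) = 0.233.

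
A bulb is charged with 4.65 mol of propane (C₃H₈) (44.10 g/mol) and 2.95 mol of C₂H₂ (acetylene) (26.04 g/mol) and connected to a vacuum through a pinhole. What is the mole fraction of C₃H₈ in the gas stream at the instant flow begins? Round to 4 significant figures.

0.5478

Each component's effusion rate ∝ (its partial pressure)·(1/√M) ∝ n_i/√M_i.
x_C₃H₈(eff) = (n_C₃H₈/√M_C₃H₈) / (n_C₃H₈/√M_C₃H₈ + n_C₂H₂/√M_C₂H₂)
= (4.65/√44.10) / (4.65/√44.10 + 2.95/√26.04) = 0.7002/(0.7002 + 0.5781) = 0.5478.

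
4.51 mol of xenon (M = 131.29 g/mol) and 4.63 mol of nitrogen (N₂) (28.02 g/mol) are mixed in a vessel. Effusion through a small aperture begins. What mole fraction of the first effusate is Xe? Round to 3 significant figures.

Effusion rate of each component ∝ n_i/√M_i (partial pressure × 1/√M).
So x_Xe in the escaping gas = (n_Xe/√M_Xe) / Σ(n_i/√M_i)
= (4.51/√131.29) / (4.51/√131.29 + 4.63/√28.02) = 0.3936/(0.3936 + 0.8747) = 0.310.

0.310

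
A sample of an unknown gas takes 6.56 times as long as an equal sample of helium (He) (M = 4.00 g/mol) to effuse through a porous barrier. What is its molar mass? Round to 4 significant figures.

By Graham's law, t_X/t_He = √(M_X/M_He).
6.56 = √(M_X/4.00)
M_X = 4.00 × 6.56² = 4.00 × 43.03 = 172.1 g/mol

172.1 g/mol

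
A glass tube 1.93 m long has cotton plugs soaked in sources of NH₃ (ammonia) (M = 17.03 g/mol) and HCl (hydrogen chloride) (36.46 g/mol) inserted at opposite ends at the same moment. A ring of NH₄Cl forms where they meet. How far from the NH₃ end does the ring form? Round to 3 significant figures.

1.15 m

In equal time, each gas travels a distance ∝ its rate ∝ 1/√M, so d_NH₃/d_HCl = √(M_HCl/M_NH₃) = √(36.46/17.03) = 1.463.
With d_NH₃ + d_HCl = 1.93 m, d_HCl = 1.93/(1 + 1.463) = 0.7835 m.
d_NH₃ = 1.93 − 0.7835 = 1.15 m.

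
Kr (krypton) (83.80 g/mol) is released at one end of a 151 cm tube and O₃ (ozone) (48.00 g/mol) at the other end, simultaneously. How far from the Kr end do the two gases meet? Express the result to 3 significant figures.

Graham's law gives d_Kr/d_O₃ = rate_Kr/rate_O₃ = √(M_O₃/M_Kr) = √(48.00/83.80) = 0.7568.
With d_Kr + d_O₃ = 151 cm, d_O₃ = 151/(1 + 0.7568) = 85.95 cm.
d_Kr = 151 − 85.95 = 65.0 cm.

65.0 cm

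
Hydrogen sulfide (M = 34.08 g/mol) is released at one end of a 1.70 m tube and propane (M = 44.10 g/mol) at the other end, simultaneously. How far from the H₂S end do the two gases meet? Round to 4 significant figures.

The fronts meet when d_H₂S + d_C₃H₈ = L with d_H₂S/d_C₃H₈ = √(M_C₃H₈/M_H₂S) (Graham's law). Here √(M_C₃H₈/M_H₂S) = √(44.10/34.08) = 1.138.
With d_H₂S + d_C₃H₈ = 1.70 m, d_C₃H₈ = 1.70/(1 + 1.138) = 0.7953 m.
d_H₂S = 1.70 − 0.7953 = 0.9047 m.

0.9047 m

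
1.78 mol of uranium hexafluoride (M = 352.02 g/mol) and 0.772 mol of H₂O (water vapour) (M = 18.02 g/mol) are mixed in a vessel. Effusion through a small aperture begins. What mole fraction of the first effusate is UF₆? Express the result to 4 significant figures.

0.3428

The effusion rate of species i is ∝ p_i/√M_i ∝ n_i/√M_i.
Mole fraction of UF₆ in the effusate = (n_UF₆/√M_UF₆) / (n_UF₆/√M_UF₆ + n_H₂O/√M_H₂O)
= (1.78/√352.02) / (1.78/√352.02 + 0.772/√18.02) = 0.09487/(0.09487 + 0.1819) = 0.3428.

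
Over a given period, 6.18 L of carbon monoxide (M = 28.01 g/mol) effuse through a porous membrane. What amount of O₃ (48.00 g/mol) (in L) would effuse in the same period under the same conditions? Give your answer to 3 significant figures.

4.72 L

Using Graham's law: rate_O₃/rate_CO = √(M_CO/M_O₃) = √(28.01/48.00) = √0.5835 = 0.7639.
So the volume for O₃ is 6.18 × 0.7639 = 4.72 L.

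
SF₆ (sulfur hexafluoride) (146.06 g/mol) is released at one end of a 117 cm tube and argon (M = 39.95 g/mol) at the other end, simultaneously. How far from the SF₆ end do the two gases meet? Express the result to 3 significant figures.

The fronts meet when d_SF₆ + d_Ar = L with d_SF₆/d_Ar = √(M_Ar/M_SF₆) (Graham's law). Here √(M_Ar/M_SF₆) = √(39.95/146.06) = 0.5230.
With d_SF₆ + d_Ar = 117 cm, d_Ar = 117/(1 + 0.5230) = 76.82 cm.
d_SF₆ = 117 − 76.82 = 40.2 cm.

40.2 cm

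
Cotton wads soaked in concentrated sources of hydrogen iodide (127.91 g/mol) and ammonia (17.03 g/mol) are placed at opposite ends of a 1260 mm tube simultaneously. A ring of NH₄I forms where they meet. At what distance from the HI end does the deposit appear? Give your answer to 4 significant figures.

Graham's law gives d_HI/d_NH₃ = rate_HI/rate_NH₃ = √(M_NH₃/M_HI) = √(17.03/127.91) = 0.3649.
With d_HI + d_NH₃ = 1260 mm, d_NH₃ = 1260/(1 + 0.3649) = 923.2 mm.
d_HI = 1260 − 923.2 = 336.8 mm.

336.8 mm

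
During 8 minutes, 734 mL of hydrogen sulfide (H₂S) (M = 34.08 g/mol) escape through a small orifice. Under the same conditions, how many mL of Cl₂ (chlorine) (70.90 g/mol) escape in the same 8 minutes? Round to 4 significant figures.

508.9 mL

Since effusion rate ∝ 1/√M, rate_Cl₂/rate_H₂S = √(M_H₂S/M_Cl₂) = √(34.08/70.90) = √0.4807 = 0.6933.
So the volume for Cl₂ is 734 × 0.6933 = 508.9 mL.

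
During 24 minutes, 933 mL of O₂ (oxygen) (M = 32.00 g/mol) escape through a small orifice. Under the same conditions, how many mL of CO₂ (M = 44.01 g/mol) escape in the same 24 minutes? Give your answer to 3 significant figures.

Graham's law gives rate_CO₂/rate_O₂ = √(M_O₂/M_CO₂) = √(32.00/44.01) = √0.7271 = 0.8527.
So the volume for CO₂ is 933 × 0.8527 = 796 mL.

796 mL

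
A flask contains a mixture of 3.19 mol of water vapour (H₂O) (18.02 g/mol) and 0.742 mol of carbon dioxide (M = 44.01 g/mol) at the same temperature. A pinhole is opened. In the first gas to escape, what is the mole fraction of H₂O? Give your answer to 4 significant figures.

0.8704

Rate_i ∝ x_i/√M_i (Graham's law weighted by mole fraction), so the effusate composition follows n_i/√M_i.
x_H₂O(eff) = (n_H₂O/√M_H₂O) / (n_H₂O/√M_H₂O + n_CO₂/√M_CO₂)
= (3.19/√18.02) / (3.19/√18.02 + 0.742/√44.01) = 0.7515/(0.7515 + 0.1118) = 0.8704.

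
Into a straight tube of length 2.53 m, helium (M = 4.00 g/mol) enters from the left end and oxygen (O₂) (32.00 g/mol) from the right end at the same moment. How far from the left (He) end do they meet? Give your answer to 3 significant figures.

In equal time, each gas travels a distance ∝ its rate ∝ 1/√M, so d_He/d_O₂ = √(M_O₂/M_He) = √(32.00/4.00) = 2.828.
With d_He + d_O₂ = 2.53 m, d_O₂ = 2.53/(1 + 2.828) = 0.6608 m.
d_He = 2.53 − 0.6608 = 1.87 m.

1.87 m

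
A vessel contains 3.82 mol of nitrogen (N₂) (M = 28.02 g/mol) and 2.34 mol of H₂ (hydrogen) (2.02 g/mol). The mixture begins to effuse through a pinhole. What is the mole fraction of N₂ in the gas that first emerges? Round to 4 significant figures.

0.3047

The effusion rate of species i is ∝ p_i/√M_i ∝ n_i/√M_i.
Mole fraction of N₂ in the effusate = (n_N₂/√M_N₂) / (n_N₂/√M_N₂ + n_H₂/√M_H₂)
= (3.82/√28.02) / (3.82/√28.02 + 2.34/√2.02) = 0.7217/(0.7217 + 1.646) = 0.3047.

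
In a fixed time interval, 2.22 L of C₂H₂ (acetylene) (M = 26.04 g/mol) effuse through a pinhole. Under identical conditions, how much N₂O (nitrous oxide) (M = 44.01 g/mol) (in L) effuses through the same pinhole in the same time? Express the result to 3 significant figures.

Graham's law gives rate_N₂O/rate_C₂H₂ = √(M_C₂H₂/M_N₂O) = √(26.04/44.01) = √0.5917 = 0.7692.
So the volume for N₂O is 2.22 × 0.7692 = 1.71 L.

1.71 L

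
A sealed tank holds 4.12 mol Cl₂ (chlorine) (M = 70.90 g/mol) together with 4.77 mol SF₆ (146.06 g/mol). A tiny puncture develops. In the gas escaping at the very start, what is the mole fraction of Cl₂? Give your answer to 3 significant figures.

0.554

Each component's effusion rate ∝ (its partial pressure)·(1/√M) ∝ n_i/√M_i.
x_Cl₂(eff) = (n_Cl₂/√M_Cl₂) / (n_Cl₂/√M_Cl₂ + n_SF₆/√M_SF₆)
= (4.12/√70.90) / (4.12/√70.90 + 4.77/√146.06) = 0.4893/(0.4893 + 0.3947) = 0.554.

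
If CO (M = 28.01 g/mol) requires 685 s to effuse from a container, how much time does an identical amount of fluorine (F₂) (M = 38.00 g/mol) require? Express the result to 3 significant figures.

798 s

Graham's law gives t_F₂/t_CO = √(M_F₂/M_CO) = √(38.00/28.01) = √1.357 = 1.165.
So the time for F₂ is 685 × 1.165 = 798 s.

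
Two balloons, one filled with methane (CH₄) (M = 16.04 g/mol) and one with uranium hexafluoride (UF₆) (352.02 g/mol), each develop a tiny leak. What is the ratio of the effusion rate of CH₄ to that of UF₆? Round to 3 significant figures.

Using Graham's law: rate_CH₄/rate_UF₆ = √(M_UF₆/M_CH₄) = √(352.02/16.04) = √21.95 = 4.68.

4.68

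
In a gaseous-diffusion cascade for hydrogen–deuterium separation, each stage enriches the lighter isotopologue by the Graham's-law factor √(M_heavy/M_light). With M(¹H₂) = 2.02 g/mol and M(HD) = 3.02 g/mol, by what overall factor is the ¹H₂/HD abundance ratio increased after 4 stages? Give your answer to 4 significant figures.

Overall factor = α^4 with α = √(3.02/2.02), i.e. (3.02/2.02)^(4/2).
= 1.49505^2 = 2.235.

2.235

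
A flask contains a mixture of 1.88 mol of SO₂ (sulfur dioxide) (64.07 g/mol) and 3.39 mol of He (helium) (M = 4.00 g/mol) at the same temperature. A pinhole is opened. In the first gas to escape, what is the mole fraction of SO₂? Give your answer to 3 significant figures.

The effusion rate of species i is ∝ p_i/√M_i ∝ n_i/√M_i.
Mole fraction of SO₂ in the effusate = (n_SO₂/√M_SO₂) / (n_SO₂/√M_SO₂ + n_He/√M_He)
= (1.88/√64.07) / (1.88/√64.07 + 3.39/√4.00) = 0.2349/(0.2349 + 1.695) = 0.122.

0.122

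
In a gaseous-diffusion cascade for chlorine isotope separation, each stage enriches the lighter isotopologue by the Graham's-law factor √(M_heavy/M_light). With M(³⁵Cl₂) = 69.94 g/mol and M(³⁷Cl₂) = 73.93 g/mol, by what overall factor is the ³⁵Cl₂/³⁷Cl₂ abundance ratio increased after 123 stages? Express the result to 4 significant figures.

30.33

The single-stage factor is √(M_heavy/M_light), so 123 stages give [√(73.93/69.94)]^123 = (73.93/69.94)^(123/2).
= 1.05705^(123/2) = 30.33.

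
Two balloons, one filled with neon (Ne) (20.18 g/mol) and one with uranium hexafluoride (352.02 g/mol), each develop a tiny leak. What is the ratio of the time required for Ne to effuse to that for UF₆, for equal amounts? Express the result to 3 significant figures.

0.239

From Graham's law, t_Ne/t_UF₆ = √(M_Ne/M_UF₆) = √(20.18/352.02) = √0.05733 = 0.239.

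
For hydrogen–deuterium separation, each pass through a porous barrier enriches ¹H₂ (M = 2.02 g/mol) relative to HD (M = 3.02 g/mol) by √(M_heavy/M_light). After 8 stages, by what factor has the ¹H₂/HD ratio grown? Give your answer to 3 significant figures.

After 8 stages the ratio has grown by (√(3.02/2.02))^8 = (3.02/2.02)^(8/2).
= 1.49505^4 = 5.00.

5.00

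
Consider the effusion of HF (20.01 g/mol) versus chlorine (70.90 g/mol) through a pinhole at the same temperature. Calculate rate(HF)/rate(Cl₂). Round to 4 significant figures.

Graham's law gives rate_HF/rate_Cl₂ = √(M_Cl₂/M_HF) = √(70.90/20.01) = √3.543 = 1.882.

1.882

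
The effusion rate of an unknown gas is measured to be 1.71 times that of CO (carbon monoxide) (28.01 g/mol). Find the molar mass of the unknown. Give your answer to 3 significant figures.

9.58 g/mol

Since effusion rate ∝ 1/√M, rate_X/rate_CO = √(M_CO/M_X).
1.71 = √(28.01/M_X)
M_X = 28.01 / 1.71² = 28.01 / 2.924 = 9.58 g/mol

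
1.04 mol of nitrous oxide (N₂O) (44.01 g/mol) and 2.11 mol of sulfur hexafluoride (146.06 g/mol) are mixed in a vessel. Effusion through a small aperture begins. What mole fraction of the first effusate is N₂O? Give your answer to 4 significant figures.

Each component's effusion rate ∝ (its partial pressure)·(1/√M) ∝ n_i/√M_i.
x_N₂O(eff) = (n_N₂O/√M_N₂O) / (n_N₂O/√M_N₂O + n_SF₆/√M_SF₆)
= (1.04/√44.01) / (1.04/√44.01 + 2.11/√146.06) = 0.1568/(0.1568 + 0.1746) = 0.4731.

0.4731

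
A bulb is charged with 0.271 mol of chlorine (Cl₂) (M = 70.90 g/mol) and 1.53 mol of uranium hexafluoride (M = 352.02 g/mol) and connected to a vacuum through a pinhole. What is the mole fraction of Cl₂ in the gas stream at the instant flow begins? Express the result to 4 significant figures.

Rate_i ∝ x_i/√M_i (Graham's law weighted by mole fraction), so the effusate composition follows n_i/√M_i.
Mole fraction of Cl₂ in the effusate = (n_Cl₂/√M_Cl₂) / (n_Cl₂/√M_Cl₂ + n_UF₆/√M_UF₆)
= (0.271/√70.90) / (0.271/√70.90 + 1.53/√352.02) = 0.03218/(0.03218 + 0.08155) = 0.2830.

0.2830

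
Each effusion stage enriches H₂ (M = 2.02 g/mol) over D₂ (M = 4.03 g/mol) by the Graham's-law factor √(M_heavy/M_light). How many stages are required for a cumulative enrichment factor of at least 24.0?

Per stage α = (4.03/2.02)^(1/2) = 1.99505^0.5, giving ln α = 0.3453.
Need α^N ≥ 24.0 ⇒ N ≥ ln(24.0) / ln α = 3.178 / 0.3453 = 9.20.
Rounding up, N = 10 stages.

10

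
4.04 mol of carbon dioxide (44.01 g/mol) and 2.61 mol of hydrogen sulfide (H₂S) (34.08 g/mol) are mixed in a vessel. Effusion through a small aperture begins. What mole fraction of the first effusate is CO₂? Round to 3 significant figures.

Effusion rate of each component ∝ n_i/√M_i (partial pressure × 1/√M).
Mole fraction of CO₂ in the effusate = (n_CO₂/√M_CO₂) / (n_CO₂/√M_CO₂ + n_H₂S/√M_H₂S)
= (4.04/√44.01) / (4.04/√44.01 + 2.61/√34.08) = 0.6090/(0.6090 + 0.4471) = 0.577.

0.577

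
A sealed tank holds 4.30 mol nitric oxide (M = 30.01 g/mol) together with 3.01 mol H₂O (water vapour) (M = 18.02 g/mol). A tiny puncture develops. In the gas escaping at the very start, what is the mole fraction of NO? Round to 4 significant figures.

Effusion rate of each component ∝ n_i/√M_i (partial pressure × 1/√M).
Mole fraction of NO in the effusate = (n_NO/√M_NO) / (n_NO/√M_NO + n_H₂O/√M_H₂O)
= (4.30/√30.01) / (4.30/√30.01 + 3.01/√18.02) = 0.7849/(0.7849 + 0.7091) = 0.5254.

0.5254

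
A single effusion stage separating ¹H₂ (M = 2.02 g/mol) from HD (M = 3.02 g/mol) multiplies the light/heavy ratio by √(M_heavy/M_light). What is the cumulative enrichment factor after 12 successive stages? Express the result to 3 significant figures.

11.2

The single-stage factor is √(M_heavy/M_light), so 12 stages give [√(3.02/2.02)]^12 = (3.02/2.02)^(12/2).
= 1.49505^6 = 11.2.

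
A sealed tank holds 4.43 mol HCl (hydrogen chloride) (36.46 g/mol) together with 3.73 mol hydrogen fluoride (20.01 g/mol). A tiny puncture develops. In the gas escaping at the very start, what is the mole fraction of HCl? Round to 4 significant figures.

0.4680

Rate_i ∝ x_i/√M_i (Graham's law weighted by mole fraction), so the effusate composition follows n_i/√M_i.
x_HCl(eff) = (n_HCl/√M_HCl) / (n_HCl/√M_HCl + n_HF/√M_HF)
= (4.43/√36.46) / (4.43/√36.46 + 3.73/√20.01) = 0.7337/(0.7337 + 0.8338) = 0.4680.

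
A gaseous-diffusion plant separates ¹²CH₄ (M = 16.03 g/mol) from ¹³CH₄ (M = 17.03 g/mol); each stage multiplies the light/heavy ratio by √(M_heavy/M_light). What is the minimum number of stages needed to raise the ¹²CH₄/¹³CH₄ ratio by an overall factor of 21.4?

102

With α = √(17.03/16.03) per stage, ln α = ½ ln(1.06238) = 0.03026.
Need α^N ≥ 21.4 ⇒ N ≥ ln(21.4) / ln α = 3.063 / 0.03026 = 101.24.
Minimum whole number of stages: N = 102.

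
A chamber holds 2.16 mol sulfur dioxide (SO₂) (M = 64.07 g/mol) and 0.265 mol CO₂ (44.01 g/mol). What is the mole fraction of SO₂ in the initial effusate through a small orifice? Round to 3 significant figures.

0.871

Each component's effusion rate ∝ (its partial pressure)·(1/√M) ∝ n_i/√M_i.
x_SO₂(eff) = (n_SO₂/√M_SO₂) / (n_SO₂/√M_SO₂ + n_CO₂/√M_CO₂)
= (2.16/√64.07) / (2.16/√64.07 + 0.265/√44.01) = 0.2699/(0.2699 + 0.03995) = 0.871.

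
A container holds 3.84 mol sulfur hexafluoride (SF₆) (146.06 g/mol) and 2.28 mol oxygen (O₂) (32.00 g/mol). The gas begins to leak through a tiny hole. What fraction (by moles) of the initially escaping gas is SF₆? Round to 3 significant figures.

0.441

Rate_i ∝ x_i/√M_i (Graham's law weighted by mole fraction), so the effusate composition follows n_i/√M_i.
Mole fraction of SF₆ in the effusate = (n_SF₆/√M_SF₆) / (n_SF₆/√M_SF₆ + n_O₂/√M_O₂)
= (3.84/√146.06) / (3.84/√146.06 + 2.28/√32.00) = 0.3177/(0.3177 + 0.4031) = 0.441.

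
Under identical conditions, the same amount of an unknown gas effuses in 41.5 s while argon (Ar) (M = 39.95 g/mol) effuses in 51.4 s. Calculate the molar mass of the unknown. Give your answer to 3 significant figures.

26.0 g/mol

Graham's law gives t_X/t_Ar = √(M_X/M_Ar).
41.5/51.4 = 0.8074 = √(M_X/39.95)
M_X = 39.95 × 0.8074² = 39.95 × 0.6519 = 26.0 g/mol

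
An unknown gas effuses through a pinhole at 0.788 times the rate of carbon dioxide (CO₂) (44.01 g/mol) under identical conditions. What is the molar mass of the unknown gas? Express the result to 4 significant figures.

70.88 g/mol

Using Graham's law: rate_X/rate_CO₂ = √(M_CO₂/M_X).
0.788 = √(44.01/M_X)
M_X = 44.01 / 0.788² = 44.01 / 0.6209 = 70.88 g/mol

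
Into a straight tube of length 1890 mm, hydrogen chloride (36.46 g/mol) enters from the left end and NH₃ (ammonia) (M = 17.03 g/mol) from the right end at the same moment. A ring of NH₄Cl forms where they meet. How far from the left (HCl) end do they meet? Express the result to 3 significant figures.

767 mm

The fronts meet when d_HCl + d_NH₃ = L with d_HCl/d_NH₃ = √(M_NH₃/M_HCl) (Graham's law). Here √(M_NH₃/M_HCl) = √(17.03/36.46) = 0.6834.
With d_HCl + d_NH₃ = 1890 mm, d_NH₃ = 1890/(1 + 0.6834) = 1123 mm.
d_HCl = 1890 − 1123 = 767 mm.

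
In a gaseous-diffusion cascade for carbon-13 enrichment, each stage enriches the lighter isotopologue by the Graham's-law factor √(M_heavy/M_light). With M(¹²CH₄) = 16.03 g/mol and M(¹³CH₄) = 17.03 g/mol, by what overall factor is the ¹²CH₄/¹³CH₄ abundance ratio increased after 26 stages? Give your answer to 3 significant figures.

2.20

Each stage multiplies the ratio by α = √(17.03/16.03), so after 26 stages the overall factor is α^26 = (17.03/16.03)^(26/2).
= 1.06238^13 = 2.20.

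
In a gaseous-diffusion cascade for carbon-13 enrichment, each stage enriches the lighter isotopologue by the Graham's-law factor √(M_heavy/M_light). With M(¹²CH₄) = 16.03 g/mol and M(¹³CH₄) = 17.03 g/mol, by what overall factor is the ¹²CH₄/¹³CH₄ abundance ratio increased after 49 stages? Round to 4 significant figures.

4.404

The single-stage factor is √(M_heavy/M_light), so 49 stages give [√(17.03/16.03)]^49 = (17.03/16.03)^(49/2).
= 1.06238^(49/2) = 4.404.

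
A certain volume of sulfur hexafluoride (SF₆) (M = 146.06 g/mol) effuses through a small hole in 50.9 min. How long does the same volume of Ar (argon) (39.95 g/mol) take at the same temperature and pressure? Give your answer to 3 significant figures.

26.6 min

From Graham's law, t_Ar/t_SF₆ = √(M_Ar/M_SF₆) = √(39.95/146.06) = √0.2735 = 0.5230.
So the time for Ar is 50.9 × 0.5230 = 26.6 min.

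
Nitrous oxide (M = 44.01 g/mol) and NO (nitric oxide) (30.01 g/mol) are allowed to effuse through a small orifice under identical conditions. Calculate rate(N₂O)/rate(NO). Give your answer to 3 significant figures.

0.826

Using Graham's law: rate_N₂O/rate_NO = √(M_NO/M_N₂O) = √(30.01/44.01) = √0.6819 = 0.826.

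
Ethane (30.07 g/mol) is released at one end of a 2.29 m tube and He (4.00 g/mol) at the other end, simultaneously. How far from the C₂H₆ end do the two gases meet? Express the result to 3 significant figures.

0.612 m

The fronts meet when d_C₂H₆ + d_He = L with d_C₂H₆/d_He = √(M_He/M_C₂H₆) (Graham's law). Here √(M_He/M_C₂H₆) = √(4.00/30.07) = 0.3647.
With d_C₂H₆ + d_He = 2.29 m, d_He = 2.29/(1 + 0.3647) = 1.678 m.
d_C₂H₆ = 2.29 − 1.678 = 0.612 m.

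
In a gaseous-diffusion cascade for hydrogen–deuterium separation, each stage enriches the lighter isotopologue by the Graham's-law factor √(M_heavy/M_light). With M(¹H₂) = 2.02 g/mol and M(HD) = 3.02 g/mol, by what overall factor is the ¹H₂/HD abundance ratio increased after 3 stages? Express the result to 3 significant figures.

After 3 stages the ratio has grown by (√(3.02/2.02))^3 = (3.02/2.02)^(3/2).
= 1.49505^(3/2) = 1.83.

1.83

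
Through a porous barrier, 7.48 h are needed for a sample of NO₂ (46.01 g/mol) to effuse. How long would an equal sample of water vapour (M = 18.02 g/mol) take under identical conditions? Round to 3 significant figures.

From Graham's law, t_H₂O/t_NO₂ = √(M_H₂O/M_NO₂) = √(18.02/46.01) = √0.3917 = 0.6258.
So the time for H₂O is 7.48 × 0.6258 = 4.68 h.

4.68 h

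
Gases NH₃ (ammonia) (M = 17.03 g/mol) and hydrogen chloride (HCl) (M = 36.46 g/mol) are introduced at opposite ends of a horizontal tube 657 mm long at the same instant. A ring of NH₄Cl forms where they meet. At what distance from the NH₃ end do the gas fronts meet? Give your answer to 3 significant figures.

In equal time, each gas travels a distance ∝ its rate ∝ 1/√M, so d_NH₃/d_HCl = √(M_HCl/M_NH₃) = √(36.46/17.03) = 1.463.
With d_NH₃ + d_HCl = 657 mm, d_HCl = 657/(1 + 1.463) = 266.7 mm.
d_NH₃ = 657 − 266.7 = 390 mm.

390 mm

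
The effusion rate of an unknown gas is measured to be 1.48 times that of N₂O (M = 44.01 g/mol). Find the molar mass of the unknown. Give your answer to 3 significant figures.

From Graham's law, rate_X/rate_N₂O = √(M_N₂O/M_X).
1.48 = √(44.01/M_X)
M_X = 44.01 / 1.48² = 44.01 / 2.190 = 20.1 g/mol

20.1 g/mol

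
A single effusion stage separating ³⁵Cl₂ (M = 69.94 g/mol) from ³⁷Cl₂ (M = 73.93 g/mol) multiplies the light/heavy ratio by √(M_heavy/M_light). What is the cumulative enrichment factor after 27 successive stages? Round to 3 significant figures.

2.11

After 27 stages the ratio has grown by (√(73.93/69.94))^27 = (73.93/69.94)^(27/2).
= 1.05705^(27/2) = 2.11.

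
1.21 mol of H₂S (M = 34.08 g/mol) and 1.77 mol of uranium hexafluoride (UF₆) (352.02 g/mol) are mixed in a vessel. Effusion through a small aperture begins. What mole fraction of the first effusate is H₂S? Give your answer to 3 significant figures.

Rate_i ∝ x_i/√M_i (Graham's law weighted by mole fraction), so the effusate composition follows n_i/√M_i.
Mole fraction of H₂S in the effusate = (n_H₂S/√M_H₂S) / (n_H₂S/√M_H₂S + n_UF₆/√M_UF₆)
= (1.21/√34.08) / (1.21/√34.08 + 1.77/√352.02) = 0.2073/(0.2073 + 0.09434) = 0.687.

0.687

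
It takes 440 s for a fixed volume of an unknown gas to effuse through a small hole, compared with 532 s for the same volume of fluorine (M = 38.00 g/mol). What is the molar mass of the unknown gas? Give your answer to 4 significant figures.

25.99 g/mol

Since effusion rate ∝ 1/√M, t_X/t_F₂ = √(M_X/M_F₂).
440/532 = 0.8271 = √(M_X/38.00)
M_X = 38.00 × 0.8271² = 38.00 × 0.6840 = 25.99 g/mol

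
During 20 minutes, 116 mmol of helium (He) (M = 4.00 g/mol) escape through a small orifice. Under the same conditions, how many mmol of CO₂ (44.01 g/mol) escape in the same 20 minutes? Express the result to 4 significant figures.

Since effusion rate ∝ 1/√M, rate_CO₂/rate_He = √(M_He/M_CO₂) = √(4.00/44.01) = √0.09089 = 0.3015.
So the amount for CO₂ is 116 × 0.3015 = 34.97 mmol.

34.97 mmol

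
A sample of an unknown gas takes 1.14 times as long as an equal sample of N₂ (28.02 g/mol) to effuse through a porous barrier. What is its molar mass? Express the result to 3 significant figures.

Graham's law gives t_X/t_N₂ = √(M_X/M_N₂).
1.14 = √(M_X/28.02)
M_X = 28.02 × 1.14² = 28.02 × 1.300 = 36.4 g/mol

36.4 g/mol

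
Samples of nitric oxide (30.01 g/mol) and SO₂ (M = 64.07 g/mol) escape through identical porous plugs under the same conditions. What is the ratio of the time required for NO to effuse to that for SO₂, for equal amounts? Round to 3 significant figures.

0.684

Graham's law gives t_NO/t_SO₂ = √(M_NO/M_SO₂) = √(30.01/64.07) = √0.4684 = 0.684.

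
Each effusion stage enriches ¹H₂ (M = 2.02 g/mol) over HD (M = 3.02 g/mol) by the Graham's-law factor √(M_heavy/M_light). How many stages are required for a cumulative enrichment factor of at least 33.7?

With α = √(3.02/2.02) per stage, ln α = ½ ln(1.49505) = 0.2011.
Need α^N ≥ 33.7 ⇒ N ≥ ln(33.7) / ln α = 3.517 / 0.2011 = 17.49.
Minimum whole number of stages: N = 18.

18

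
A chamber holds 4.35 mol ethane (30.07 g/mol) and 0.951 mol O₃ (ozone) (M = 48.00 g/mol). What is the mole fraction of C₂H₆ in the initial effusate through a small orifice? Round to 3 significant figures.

Effusion rate of each component ∝ n_i/√M_i (partial pressure × 1/√M).
So x_C₂H₆ in the escaping gas = (n_C₂H₆/√M_C₂H₆) / Σ(n_i/√M_i)
= (4.35/√30.07) / (4.35/√30.07 + 0.951/√48.00) = 0.7933/(0.7933 + 0.1373) = 0.852.

0.852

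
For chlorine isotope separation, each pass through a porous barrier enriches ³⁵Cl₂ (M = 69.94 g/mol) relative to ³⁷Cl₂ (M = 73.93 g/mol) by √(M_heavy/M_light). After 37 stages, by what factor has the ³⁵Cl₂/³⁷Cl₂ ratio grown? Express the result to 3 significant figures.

The single-stage factor is √(M_heavy/M_light), so 37 stages give [√(73.93/69.94)]^37 = (73.93/69.94)^(37/2).
= 1.05705^(37/2) = 2.79.

2.79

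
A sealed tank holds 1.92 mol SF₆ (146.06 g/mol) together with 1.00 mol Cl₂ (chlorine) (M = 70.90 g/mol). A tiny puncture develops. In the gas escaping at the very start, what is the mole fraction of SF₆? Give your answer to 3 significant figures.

Each component's effusion rate ∝ (its partial pressure)·(1/√M) ∝ n_i/√M_i.
Mole fraction of SF₆ in the effusate = (n_SF₆/√M_SF₆) / (n_SF₆/√M_SF₆ + n_Cl₂/√M_Cl₂)
= (1.92/√146.06) / (1.92/√146.06 + 1.00/√70.90) = 0.1589/(0.1589 + 0.1188) = 0.572.

0.572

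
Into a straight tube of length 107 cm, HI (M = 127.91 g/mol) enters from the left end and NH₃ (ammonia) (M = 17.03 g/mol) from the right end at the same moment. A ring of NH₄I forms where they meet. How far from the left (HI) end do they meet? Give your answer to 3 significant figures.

The fronts meet when d_HI + d_NH₃ = L with d_HI/d_NH₃ = √(M_NH₃/M_HI) (Graham's law). Here √(M_NH₃/M_HI) = √(17.03/127.91) = 0.3649.
With d_HI + d_NH₃ = 107 cm, d_NH₃ = 107/(1 + 0.3649) = 78.39 cm.
d_HI = 107 − 78.39 = 28.6 cm.

28.6 cm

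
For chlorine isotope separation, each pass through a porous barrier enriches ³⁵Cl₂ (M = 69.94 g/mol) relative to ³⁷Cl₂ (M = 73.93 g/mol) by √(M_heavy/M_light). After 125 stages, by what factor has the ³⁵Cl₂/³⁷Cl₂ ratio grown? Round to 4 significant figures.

Overall factor = α^125 with α = √(73.93/69.94), i.e. (73.93/69.94)^(125/2).
= 1.05705^(125/2) = 32.06.

32.06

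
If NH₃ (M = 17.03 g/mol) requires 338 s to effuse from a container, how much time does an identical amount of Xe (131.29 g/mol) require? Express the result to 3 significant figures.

938 s

Since effusion rate ∝ 1/√M, t_Xe/t_NH₃ = √(M_Xe/M_NH₃) = √(131.29/17.03) = √7.709 = 2.777.
So the time for Xe is 338 × 2.777 = 938 s.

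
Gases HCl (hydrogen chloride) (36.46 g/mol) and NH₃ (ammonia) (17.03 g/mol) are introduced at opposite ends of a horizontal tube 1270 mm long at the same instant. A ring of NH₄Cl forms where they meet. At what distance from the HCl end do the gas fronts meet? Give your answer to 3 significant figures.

516 mm

Distances travelled in equal time are proportional to diffusion rates, so d_HCl/d_NH₃ = √(M_NH₃/M_HCl) = √(17.03/36.46) = 0.6834.
With d_HCl + d_NH₃ = 1270 mm, d_NH₃ = 1270/(1 + 0.6834) = 754.4 mm.
d_HCl = 1270 − 754.4 = 516 mm.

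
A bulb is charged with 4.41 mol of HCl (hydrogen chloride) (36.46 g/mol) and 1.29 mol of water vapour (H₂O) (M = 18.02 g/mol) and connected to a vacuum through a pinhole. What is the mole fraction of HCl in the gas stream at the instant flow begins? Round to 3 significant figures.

0.706

The effusion rate of species i is ∝ p_i/√M_i ∝ n_i/√M_i.
So x_HCl in the escaping gas = (n_HCl/√M_HCl) / Σ(n_i/√M_i)
= (4.41/√36.46) / (4.41/√36.46 + 1.29/√18.02) = 0.7303/(0.7303 + 0.3039) = 0.706.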